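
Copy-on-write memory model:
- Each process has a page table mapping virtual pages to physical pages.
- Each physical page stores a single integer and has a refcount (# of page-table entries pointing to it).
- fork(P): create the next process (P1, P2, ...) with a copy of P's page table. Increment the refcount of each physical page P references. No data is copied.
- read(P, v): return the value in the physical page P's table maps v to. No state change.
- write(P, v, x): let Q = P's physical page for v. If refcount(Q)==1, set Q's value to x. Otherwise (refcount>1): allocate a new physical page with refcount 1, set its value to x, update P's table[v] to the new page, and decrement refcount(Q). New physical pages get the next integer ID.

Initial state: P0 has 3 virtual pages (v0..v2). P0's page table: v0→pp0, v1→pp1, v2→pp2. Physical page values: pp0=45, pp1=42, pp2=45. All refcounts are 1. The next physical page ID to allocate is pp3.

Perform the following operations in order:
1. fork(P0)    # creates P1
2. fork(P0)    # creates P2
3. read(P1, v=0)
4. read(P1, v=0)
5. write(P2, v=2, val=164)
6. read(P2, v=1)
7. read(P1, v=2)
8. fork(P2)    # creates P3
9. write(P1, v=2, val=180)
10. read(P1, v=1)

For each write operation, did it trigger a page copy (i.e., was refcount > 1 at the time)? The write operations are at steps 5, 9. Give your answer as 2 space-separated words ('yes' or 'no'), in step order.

Op 1: fork(P0) -> P1. 3 ppages; refcounts: pp0:2 pp1:2 pp2:2
Op 2: fork(P0) -> P2. 3 ppages; refcounts: pp0:3 pp1:3 pp2:3
Op 3: read(P1, v0) -> 45. No state change.
Op 4: read(P1, v0) -> 45. No state change.
Op 5: write(P2, v2, 164). refcount(pp2)=3>1 -> COPY to pp3. 4 ppages; refcounts: pp0:3 pp1:3 pp2:2 pp3:1
Op 6: read(P2, v1) -> 42. No state change.
Op 7: read(P1, v2) -> 45. No state change.
Op 8: fork(P2) -> P3. 4 ppages; refcounts: pp0:4 pp1:4 pp2:2 pp3:2
Op 9: write(P1, v2, 180). refcount(pp2)=2>1 -> COPY to pp4. 5 ppages; refcounts: pp0:4 pp1:4 pp2:1 pp3:2 pp4:1
Op 10: read(P1, v1) -> 42. No state change.

yes yes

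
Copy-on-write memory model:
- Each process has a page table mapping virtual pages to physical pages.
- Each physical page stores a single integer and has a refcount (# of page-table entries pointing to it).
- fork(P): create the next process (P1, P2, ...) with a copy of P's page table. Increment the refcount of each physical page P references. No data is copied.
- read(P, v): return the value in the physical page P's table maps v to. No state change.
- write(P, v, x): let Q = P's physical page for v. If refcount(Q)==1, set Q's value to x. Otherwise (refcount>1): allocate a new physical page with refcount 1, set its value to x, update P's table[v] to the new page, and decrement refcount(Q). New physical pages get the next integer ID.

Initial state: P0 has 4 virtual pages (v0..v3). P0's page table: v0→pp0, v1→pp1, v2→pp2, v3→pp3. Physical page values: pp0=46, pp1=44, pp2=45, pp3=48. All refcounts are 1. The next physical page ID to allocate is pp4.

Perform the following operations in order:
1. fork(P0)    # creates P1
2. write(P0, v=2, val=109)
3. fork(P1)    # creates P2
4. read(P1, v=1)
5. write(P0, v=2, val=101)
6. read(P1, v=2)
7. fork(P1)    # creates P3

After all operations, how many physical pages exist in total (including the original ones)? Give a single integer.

Op 1: fork(P0) -> P1. 4 ppages; refcounts: pp0:2 pp1:2 pp2:2 pp3:2
Op 2: write(P0, v2, 109). refcount(pp2)=2>1 -> COPY to pp4. 5 ppages; refcounts: pp0:2 pp1:2 pp2:1 pp3:2 pp4:1
Op 3: fork(P1) -> P2. 5 ppages; refcounts: pp0:3 pp1:3 pp2:2 pp3:3 pp4:1
Op 4: read(P1, v1) -> 44. No state change.
Op 5: write(P0, v2, 101). refcount(pp4)=1 -> write in place. 5 ppages; refcounts: pp0:3 pp1:3 pp2:2 pp3:3 pp4:1
Op 6: read(P1, v2) -> 45. No state change.
Op 7: fork(P1) -> P3. 5 ppages; refcounts: pp0:4 pp1:4 pp2:3 pp3:4 pp4:1

Answer: 5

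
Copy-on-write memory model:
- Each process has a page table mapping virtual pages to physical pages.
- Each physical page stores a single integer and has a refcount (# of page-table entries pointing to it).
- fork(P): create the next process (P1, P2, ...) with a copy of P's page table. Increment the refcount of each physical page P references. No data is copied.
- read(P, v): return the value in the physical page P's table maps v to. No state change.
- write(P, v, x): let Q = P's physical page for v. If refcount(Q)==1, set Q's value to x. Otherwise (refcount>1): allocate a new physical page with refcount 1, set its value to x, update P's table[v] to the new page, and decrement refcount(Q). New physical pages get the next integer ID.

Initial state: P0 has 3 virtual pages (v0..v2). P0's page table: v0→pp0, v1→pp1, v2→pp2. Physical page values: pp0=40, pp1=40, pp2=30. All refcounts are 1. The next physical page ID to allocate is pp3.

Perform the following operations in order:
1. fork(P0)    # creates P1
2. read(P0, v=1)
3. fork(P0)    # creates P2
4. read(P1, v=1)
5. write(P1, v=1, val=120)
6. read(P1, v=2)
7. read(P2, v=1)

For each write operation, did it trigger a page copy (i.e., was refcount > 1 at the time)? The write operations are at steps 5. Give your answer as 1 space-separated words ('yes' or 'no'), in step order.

Op 1: fork(P0) -> P1. 3 ppages; refcounts: pp0:2 pp1:2 pp2:2
Op 2: read(P0, v1) -> 40. No state change.
Op 3: fork(P0) -> P2. 3 ppages; refcounts: pp0:3 pp1:3 pp2:3
Op 4: read(P1, v1) -> 40. No state change.
Op 5: write(P1, v1, 120). refcount(pp1)=3>1 -> COPY to pp3. 4 ppages; refcounts: pp0:3 pp1:2 pp2:3 pp3:1
Op 6: read(P1, v2) -> 30. No state change.
Op 7: read(P2, v1) -> 40. No state change.

yes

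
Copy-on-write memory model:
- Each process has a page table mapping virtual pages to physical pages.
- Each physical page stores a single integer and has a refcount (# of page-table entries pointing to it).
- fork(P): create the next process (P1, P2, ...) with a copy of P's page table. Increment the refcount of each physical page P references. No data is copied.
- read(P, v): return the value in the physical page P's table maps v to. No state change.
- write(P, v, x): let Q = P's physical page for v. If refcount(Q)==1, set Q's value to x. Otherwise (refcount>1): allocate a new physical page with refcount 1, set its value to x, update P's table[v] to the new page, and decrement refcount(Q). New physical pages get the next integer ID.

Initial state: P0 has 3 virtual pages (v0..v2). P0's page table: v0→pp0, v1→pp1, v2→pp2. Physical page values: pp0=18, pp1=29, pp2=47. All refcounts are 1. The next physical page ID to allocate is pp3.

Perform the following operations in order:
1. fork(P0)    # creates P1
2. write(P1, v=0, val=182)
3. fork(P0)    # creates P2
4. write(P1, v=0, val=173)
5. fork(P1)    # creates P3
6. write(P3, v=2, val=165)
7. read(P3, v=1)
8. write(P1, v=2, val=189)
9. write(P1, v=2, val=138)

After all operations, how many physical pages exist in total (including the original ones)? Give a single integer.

Op 1: fork(P0) -> P1. 3 ppages; refcounts: pp0:2 pp1:2 pp2:2
Op 2: write(P1, v0, 182). refcount(pp0)=2>1 -> COPY to pp3. 4 ppages; refcounts: pp0:1 pp1:2 pp2:2 pp3:1
Op 3: fork(P0) -> P2. 4 ppages; refcounts: pp0:2 pp1:3 pp2:3 pp3:1
Op 4: write(P1, v0, 173). refcount(pp3)=1 -> write in place. 4 ppages; refcounts: pp0:2 pp1:3 pp2:3 pp3:1
Op 5: fork(P1) -> P3. 4 ppages; refcounts: pp0:2 pp1:4 pp2:4 pp3:2
Op 6: write(P3, v2, 165). refcount(pp2)=4>1 -> COPY to pp4. 5 ppages; refcounts: pp0:2 pp1:4 pp2:3 pp3:2 pp4:1
Op 7: read(P3, v1) -> 29. No state change.
Op 8: write(P1, v2, 189). refcount(pp2)=3>1 -> COPY to pp5. 6 ppages; refcounts: pp0:2 pp1:4 pp2:2 pp3:2 pp4:1 pp5:1
Op 9: write(P1, v2, 138). refcount(pp5)=1 -> write in place. 6 ppages; refcounts: pp0:2 pp1:4 pp2:2 pp3:2 pp4:1 pp5:1

Answer: 6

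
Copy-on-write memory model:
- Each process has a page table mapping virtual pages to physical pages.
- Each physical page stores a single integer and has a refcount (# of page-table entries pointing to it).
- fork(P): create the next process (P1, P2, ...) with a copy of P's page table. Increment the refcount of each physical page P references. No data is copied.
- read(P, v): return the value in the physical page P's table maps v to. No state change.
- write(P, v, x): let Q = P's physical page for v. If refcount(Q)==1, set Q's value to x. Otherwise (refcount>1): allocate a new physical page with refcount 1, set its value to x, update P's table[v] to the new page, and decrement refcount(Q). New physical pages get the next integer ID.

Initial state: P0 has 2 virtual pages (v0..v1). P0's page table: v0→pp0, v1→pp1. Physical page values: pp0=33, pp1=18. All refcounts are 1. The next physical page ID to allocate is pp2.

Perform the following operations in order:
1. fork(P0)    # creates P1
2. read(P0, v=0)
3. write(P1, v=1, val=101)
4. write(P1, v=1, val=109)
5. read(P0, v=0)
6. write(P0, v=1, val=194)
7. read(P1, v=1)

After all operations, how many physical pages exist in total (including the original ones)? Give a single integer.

Op 1: fork(P0) -> P1. 2 ppages; refcounts: pp0:2 pp1:2
Op 2: read(P0, v0) -> 33. No state change.
Op 3: write(P1, v1, 101). refcount(pp1)=2>1 -> COPY to pp2. 3 ppages; refcounts: pp0:2 pp1:1 pp2:1
Op 4: write(P1, v1, 109). refcount(pp2)=1 -> write in place. 3 ppages; refcounts: pp0:2 pp1:1 pp2:1
Op 5: read(P0, v0) -> 33. No state change.
Op 6: write(P0, v1, 194). refcount(pp1)=1 -> write in place. 3 ppages; refcounts: pp0:2 pp1:1 pp2:1
Op 7: read(P1, v1) -> 109. No state change.

Answer: 3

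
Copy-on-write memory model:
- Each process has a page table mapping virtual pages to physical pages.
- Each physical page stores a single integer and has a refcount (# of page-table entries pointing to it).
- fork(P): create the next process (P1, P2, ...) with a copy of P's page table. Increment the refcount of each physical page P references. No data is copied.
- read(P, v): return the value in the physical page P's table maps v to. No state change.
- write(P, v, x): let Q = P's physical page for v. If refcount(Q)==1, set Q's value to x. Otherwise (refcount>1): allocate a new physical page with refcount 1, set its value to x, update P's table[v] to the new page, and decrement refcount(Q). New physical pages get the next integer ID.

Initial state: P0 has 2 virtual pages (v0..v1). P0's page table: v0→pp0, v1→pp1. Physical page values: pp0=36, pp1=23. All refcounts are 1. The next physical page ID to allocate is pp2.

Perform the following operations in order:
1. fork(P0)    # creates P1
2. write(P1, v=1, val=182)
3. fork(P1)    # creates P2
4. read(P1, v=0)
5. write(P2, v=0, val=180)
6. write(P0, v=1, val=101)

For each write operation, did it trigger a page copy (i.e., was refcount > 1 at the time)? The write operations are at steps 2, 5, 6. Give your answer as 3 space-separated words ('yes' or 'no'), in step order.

Op 1: fork(P0) -> P1. 2 ppages; refcounts: pp0:2 pp1:2
Op 2: write(P1, v1, 182). refcount(pp1)=2>1 -> COPY to pp2. 3 ppages; refcounts: pp0:2 pp1:1 pp2:1
Op 3: fork(P1) -> P2. 3 ppages; refcounts: pp0:3 pp1:1 pp2:2
Op 4: read(P1, v0) -> 36. No state change.
Op 5: write(P2, v0, 180). refcount(pp0)=3>1 -> COPY to pp3. 4 ppages; refcounts: pp0:2 pp1:1 pp2:2 pp3:1
Op 6: write(P0, v1, 101). refcount(pp1)=1 -> write in place. 4 ppages; refcounts: pp0:2 pp1:1 pp2:2 pp3:1

yes yes no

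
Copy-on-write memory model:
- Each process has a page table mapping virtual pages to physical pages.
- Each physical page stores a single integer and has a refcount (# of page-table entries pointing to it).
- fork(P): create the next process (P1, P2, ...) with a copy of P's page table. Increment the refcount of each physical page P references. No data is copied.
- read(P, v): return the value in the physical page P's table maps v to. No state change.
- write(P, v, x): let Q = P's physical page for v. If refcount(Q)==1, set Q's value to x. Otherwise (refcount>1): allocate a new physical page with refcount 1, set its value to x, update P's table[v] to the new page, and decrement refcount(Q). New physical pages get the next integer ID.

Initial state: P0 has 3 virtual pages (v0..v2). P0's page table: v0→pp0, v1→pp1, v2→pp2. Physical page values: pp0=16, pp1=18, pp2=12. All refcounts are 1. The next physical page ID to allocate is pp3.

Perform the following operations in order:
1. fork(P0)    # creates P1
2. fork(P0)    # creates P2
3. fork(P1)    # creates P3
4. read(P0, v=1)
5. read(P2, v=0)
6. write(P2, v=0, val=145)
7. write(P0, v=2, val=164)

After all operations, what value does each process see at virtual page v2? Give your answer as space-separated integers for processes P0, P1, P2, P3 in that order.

Op 1: fork(P0) -> P1. 3 ppages; refcounts: pp0:2 pp1:2 pp2:2
Op 2: fork(P0) -> P2. 3 ppages; refcounts: pp0:3 pp1:3 pp2:3
Op 3: fork(P1) -> P3. 3 ppages; refcounts: pp0:4 pp1:4 pp2:4
Op 4: read(P0, v1) -> 18. No state change.
Op 5: read(P2, v0) -> 16. No state change.
Op 6: write(P2, v0, 145). refcount(pp0)=4>1 -> COPY to pp3. 4 ppages; refcounts: pp0:3 pp1:4 pp2:4 pp3:1
Op 7: write(P0, v2, 164). refcount(pp2)=4>1 -> COPY to pp4. 5 ppages; refcounts: pp0:3 pp1:4 pp2:3 pp3:1 pp4:1
P0: v2 -> pp4 = 164
P1: v2 -> pp2 = 12
P2: v2 -> pp2 = 12
P3: v2 -> pp2 = 12

Answer: 164 12 12 12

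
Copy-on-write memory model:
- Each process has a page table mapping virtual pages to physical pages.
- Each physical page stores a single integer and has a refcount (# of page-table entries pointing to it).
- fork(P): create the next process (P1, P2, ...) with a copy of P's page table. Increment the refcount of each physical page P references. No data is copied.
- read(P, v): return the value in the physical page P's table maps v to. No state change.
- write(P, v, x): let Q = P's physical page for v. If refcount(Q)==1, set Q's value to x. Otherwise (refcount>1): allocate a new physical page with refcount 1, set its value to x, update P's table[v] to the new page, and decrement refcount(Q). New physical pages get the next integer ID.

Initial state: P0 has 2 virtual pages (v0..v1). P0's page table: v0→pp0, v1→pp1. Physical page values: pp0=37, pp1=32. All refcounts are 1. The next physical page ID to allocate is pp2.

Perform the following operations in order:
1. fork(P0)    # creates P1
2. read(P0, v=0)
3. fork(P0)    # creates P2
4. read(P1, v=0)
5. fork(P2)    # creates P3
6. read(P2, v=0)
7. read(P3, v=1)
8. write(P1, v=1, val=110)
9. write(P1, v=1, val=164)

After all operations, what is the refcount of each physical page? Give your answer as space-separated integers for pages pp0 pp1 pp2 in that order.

Answer: 4 3 1

Derivation:
Op 1: fork(P0) -> P1. 2 ppages; refcounts: pp0:2 pp1:2
Op 2: read(P0, v0) -> 37. No state change.
Op 3: fork(P0) -> P2. 2 ppages; refcounts: pp0:3 pp1:3
Op 4: read(P1, v0) -> 37. No state change.
Op 5: fork(P2) -> P3. 2 ppages; refcounts: pp0:4 pp1:4
Op 6: read(P2, v0) -> 37. No state change.
Op 7: read(P3, v1) -> 32. No state change.
Op 8: write(P1, v1, 110). refcount(pp1)=4>1 -> COPY to pp2. 3 ppages; refcounts: pp0:4 pp1:3 pp2:1
Op 9: write(P1, v1, 164). refcount(pp2)=1 -> write in place. 3 ppages; refcounts: pp0:4 pp1:3 pp2:1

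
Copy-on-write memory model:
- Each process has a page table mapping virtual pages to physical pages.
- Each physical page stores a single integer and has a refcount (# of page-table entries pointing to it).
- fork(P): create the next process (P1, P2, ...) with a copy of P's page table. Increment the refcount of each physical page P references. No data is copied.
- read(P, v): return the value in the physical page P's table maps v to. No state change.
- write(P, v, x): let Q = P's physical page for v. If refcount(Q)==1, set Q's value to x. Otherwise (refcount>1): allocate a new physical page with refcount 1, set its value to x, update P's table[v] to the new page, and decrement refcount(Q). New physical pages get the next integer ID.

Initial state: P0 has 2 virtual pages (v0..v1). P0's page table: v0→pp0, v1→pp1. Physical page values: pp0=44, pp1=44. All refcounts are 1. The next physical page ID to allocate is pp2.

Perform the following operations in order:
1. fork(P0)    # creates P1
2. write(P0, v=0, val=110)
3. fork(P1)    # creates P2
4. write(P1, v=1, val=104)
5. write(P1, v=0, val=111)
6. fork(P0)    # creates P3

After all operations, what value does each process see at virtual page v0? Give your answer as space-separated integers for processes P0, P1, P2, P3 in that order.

Op 1: fork(P0) -> P1. 2 ppages; refcounts: pp0:2 pp1:2
Op 2: write(P0, v0, 110). refcount(pp0)=2>1 -> COPY to pp2. 3 ppages; refcounts: pp0:1 pp1:2 pp2:1
Op 3: fork(P1) -> P2. 3 ppages; refcounts: pp0:2 pp1:3 pp2:1
Op 4: write(P1, v1, 104). refcount(pp1)=3>1 -> COPY to pp3. 4 ppages; refcounts: pp0:2 pp1:2 pp2:1 pp3:1
Op 5: write(P1, v0, 111). refcount(pp0)=2>1 -> COPY to pp4. 5 ppages; refcounts: pp0:1 pp1:2 pp2:1 pp3:1 pp4:1
Op 6: fork(P0) -> P3. 5 ppages; refcounts: pp0:1 pp1:3 pp2:2 pp3:1 pp4:1
P0: v0 -> pp2 = 110
P1: v0 -> pp4 = 111
P2: v0 -> pp0 = 44
P3: v0 -> pp2 = 110

Answer: 110 111 44 110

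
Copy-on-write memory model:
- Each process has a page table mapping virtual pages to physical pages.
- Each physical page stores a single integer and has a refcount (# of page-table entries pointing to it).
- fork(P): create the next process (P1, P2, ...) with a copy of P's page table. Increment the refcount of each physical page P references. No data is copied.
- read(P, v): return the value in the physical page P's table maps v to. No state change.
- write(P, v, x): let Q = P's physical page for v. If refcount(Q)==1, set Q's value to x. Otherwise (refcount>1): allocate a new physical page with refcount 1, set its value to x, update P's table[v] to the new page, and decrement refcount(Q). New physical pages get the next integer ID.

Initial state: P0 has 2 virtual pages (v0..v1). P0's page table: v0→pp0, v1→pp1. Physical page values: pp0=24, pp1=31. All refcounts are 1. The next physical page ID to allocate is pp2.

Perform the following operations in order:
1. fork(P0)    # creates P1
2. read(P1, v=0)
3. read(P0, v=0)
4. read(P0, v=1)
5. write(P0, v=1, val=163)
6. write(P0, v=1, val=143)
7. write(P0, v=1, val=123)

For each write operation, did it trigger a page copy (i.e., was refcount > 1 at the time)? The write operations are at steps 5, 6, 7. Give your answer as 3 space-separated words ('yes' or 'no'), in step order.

Op 1: fork(P0) -> P1. 2 ppages; refcounts: pp0:2 pp1:2
Op 2: read(P1, v0) -> 24. No state change.
Op 3: read(P0, v0) -> 24. No state change.
Op 4: read(P0, v1) -> 31. No state change.
Op 5: write(P0, v1, 163). refcount(pp1)=2>1 -> COPY to pp2. 3 ppages; refcounts: pp0:2 pp1:1 pp2:1
Op 6: write(P0, v1, 143). refcount(pp2)=1 -> write in place. 3 ppages; refcounts: pp0:2 pp1:1 pp2:1
Op 7: write(P0, v1, 123). refcount(pp2)=1 -> write in place. 3 ppages; refcounts: pp0:2 pp1:1 pp2:1

yes no no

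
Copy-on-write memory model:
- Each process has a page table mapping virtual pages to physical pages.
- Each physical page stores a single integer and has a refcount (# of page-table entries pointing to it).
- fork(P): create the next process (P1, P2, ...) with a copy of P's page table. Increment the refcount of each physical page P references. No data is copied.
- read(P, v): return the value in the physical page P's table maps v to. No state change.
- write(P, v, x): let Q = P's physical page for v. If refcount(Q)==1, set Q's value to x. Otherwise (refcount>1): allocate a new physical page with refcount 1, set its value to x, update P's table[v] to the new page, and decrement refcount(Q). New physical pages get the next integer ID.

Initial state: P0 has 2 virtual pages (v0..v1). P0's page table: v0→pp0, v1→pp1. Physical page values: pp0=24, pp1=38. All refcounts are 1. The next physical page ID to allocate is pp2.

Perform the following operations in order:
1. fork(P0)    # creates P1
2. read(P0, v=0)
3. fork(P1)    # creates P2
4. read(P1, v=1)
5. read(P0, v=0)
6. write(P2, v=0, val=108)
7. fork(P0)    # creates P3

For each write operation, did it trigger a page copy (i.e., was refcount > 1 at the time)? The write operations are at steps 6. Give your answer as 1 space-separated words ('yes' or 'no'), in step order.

Op 1: fork(P0) -> P1. 2 ppages; refcounts: pp0:2 pp1:2
Op 2: read(P0, v0) -> 24. No state change.
Op 3: fork(P1) -> P2. 2 ppages; refcounts: pp0:3 pp1:3
Op 4: read(P1, v1) -> 38. No state change.
Op 5: read(P0, v0) -> 24. No state change.
Op 6: write(P2, v0, 108). refcount(pp0)=3>1 -> COPY to pp2. 3 ppages; refcounts: pp0:2 pp1:3 pp2:1
Op 7: fork(P0) -> P3. 3 ppages; refcounts: pp0:3 pp1:4 pp2:1

yes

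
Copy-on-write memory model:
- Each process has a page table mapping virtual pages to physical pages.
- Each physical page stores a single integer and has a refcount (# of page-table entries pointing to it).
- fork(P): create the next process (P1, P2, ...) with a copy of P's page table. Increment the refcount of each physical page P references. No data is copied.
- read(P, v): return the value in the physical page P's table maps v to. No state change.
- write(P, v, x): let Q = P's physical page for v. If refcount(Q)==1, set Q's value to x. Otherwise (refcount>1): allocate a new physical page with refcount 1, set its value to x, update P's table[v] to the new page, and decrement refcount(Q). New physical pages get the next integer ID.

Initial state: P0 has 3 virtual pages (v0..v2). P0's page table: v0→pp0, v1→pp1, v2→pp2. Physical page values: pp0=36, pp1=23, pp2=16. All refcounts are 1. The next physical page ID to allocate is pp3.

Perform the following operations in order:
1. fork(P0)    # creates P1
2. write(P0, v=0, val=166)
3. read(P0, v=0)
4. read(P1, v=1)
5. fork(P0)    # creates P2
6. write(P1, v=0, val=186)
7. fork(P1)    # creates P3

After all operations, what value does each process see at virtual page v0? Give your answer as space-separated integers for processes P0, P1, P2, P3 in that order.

Op 1: fork(P0) -> P1. 3 ppages; refcounts: pp0:2 pp1:2 pp2:2
Op 2: write(P0, v0, 166). refcount(pp0)=2>1 -> COPY to pp3. 4 ppages; refcounts: pp0:1 pp1:2 pp2:2 pp3:1
Op 3: read(P0, v0) -> 166. No state change.
Op 4: read(P1, v1) -> 23. No state change.
Op 5: fork(P0) -> P2. 4 ppages; refcounts: pp0:1 pp1:3 pp2:3 pp3:2
Op 6: write(P1, v0, 186). refcount(pp0)=1 -> write in place. 4 ppages; refcounts: pp0:1 pp1:3 pp2:3 pp3:2
Op 7: fork(P1) -> P3. 4 ppages; refcounts: pp0:2 pp1:4 pp2:4 pp3:2
P0: v0 -> pp3 = 166
P1: v0 -> pp0 = 186
P2: v0 -> pp3 = 166
P3: v0 -> pp0 = 186

Answer: 166 186 166 186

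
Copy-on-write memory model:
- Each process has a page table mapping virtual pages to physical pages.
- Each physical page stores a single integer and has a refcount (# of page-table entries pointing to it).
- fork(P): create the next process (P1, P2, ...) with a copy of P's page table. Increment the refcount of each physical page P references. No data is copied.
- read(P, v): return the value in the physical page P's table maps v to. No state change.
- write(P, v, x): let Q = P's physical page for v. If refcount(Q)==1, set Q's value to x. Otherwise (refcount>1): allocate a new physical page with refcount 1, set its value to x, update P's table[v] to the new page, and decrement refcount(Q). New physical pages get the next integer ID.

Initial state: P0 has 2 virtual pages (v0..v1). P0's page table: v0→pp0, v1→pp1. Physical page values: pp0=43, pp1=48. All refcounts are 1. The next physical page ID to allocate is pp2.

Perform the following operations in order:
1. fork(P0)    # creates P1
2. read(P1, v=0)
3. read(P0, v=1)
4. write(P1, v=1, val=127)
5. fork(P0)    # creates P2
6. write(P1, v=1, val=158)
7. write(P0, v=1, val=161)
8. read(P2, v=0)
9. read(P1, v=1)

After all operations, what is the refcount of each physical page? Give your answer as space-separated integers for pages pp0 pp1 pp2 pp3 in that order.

Op 1: fork(P0) -> P1. 2 ppages; refcounts: pp0:2 pp1:2
Op 2: read(P1, v0) -> 43. No state change.
Op 3: read(P0, v1) -> 48. No state change.
Op 4: write(P1, v1, 127). refcount(pp1)=2>1 -> COPY to pp2. 3 ppages; refcounts: pp0:2 pp1:1 pp2:1
Op 5: fork(P0) -> P2. 3 ppages; refcounts: pp0:3 pp1:2 pp2:1
Op 6: write(P1, v1, 158). refcount(pp2)=1 -> write in place. 3 ppages; refcounts: pp0:3 pp1:2 pp2:1
Op 7: write(P0, v1, 161). refcount(pp1)=2>1 -> COPY to pp3. 4 ppages; refcounts: pp0:3 pp1:1 pp2:1 pp3:1
Op 8: read(P2, v0) -> 43. No state change.
Op 9: read(P1, v1) -> 158. No state change.

Answer: 3 1 1 1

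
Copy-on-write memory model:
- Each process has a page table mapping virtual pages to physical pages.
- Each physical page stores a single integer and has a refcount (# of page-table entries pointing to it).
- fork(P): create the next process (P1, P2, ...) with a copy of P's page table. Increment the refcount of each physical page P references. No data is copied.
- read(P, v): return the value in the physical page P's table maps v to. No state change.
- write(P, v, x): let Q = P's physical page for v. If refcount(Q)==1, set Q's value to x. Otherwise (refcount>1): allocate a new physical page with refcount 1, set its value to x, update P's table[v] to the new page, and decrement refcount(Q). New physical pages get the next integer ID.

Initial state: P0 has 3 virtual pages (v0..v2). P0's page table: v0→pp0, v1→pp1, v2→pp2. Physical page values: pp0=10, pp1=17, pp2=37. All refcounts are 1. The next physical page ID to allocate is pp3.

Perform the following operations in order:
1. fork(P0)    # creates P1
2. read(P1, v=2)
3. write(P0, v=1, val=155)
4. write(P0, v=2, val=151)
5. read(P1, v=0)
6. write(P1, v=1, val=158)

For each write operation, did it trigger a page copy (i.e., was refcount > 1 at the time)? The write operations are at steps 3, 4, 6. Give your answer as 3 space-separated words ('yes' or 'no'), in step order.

Op 1: fork(P0) -> P1. 3 ppages; refcounts: pp0:2 pp1:2 pp2:2
Op 2: read(P1, v2) -> 37. No state change.
Op 3: write(P0, v1, 155). refcount(pp1)=2>1 -> COPY to pp3. 4 ppages; refcounts: pp0:2 pp1:1 pp2:2 pp3:1
Op 4: write(P0, v2, 151). refcount(pp2)=2>1 -> COPY to pp4. 5 ppages; refcounts: pp0:2 pp1:1 pp2:1 pp3:1 pp4:1
Op 5: read(P1, v0) -> 10. No state change.
Op 6: write(P1, v1, 158). refcount(pp1)=1 -> write in place. 5 ppages; refcounts: pp0:2 pp1:1 pp2:1 pp3:1 pp4:1

yes yes no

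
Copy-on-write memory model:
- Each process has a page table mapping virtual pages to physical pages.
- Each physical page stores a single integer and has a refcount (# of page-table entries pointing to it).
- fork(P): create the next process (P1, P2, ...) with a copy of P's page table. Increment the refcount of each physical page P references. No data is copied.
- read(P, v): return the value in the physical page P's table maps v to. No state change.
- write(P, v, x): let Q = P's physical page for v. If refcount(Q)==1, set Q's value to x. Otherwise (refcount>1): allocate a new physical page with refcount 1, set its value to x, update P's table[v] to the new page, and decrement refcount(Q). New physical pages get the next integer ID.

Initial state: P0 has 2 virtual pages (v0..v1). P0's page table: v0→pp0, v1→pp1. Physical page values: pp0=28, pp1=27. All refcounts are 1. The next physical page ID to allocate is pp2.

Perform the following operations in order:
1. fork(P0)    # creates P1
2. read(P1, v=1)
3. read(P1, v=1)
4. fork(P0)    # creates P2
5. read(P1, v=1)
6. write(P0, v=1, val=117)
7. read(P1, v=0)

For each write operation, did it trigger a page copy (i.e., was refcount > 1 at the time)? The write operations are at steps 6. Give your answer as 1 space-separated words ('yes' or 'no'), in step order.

Op 1: fork(P0) -> P1. 2 ppages; refcounts: pp0:2 pp1:2
Op 2: read(P1, v1) -> 27. No state change.
Op 3: read(P1, v1) -> 27. No state change.
Op 4: fork(P0) -> P2. 2 ppages; refcounts: pp0:3 pp1:3
Op 5: read(P1, v1) -> 27. No state change.
Op 6: write(P0, v1, 117). refcount(pp1)=3>1 -> COPY to pp2. 3 ppages; refcounts: pp0:3 pp1:2 pp2:1
Op 7: read(P1, v0) -> 28. No state change.

yes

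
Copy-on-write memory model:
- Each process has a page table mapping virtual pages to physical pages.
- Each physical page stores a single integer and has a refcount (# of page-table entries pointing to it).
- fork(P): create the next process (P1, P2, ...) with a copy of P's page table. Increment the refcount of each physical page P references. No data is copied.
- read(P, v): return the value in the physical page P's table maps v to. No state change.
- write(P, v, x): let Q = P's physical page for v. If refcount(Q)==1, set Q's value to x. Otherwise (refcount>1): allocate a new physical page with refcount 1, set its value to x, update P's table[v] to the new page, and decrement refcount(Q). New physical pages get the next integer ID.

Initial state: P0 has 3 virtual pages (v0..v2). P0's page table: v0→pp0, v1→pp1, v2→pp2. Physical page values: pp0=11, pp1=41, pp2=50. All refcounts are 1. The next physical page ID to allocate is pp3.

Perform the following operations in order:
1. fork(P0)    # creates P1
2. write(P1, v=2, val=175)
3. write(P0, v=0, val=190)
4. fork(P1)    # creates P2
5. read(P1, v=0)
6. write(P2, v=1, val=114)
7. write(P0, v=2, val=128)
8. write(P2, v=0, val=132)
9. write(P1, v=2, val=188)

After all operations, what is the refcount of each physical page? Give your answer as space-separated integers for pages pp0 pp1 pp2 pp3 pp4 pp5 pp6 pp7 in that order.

Answer: 1 2 1 1 1 1 1 1

Derivation:
Op 1: fork(P0) -> P1. 3 ppages; refcounts: pp0:2 pp1:2 pp2:2
Op 2: write(P1, v2, 175). refcount(pp2)=2>1 -> COPY to pp3. 4 ppages; refcounts: pp0:2 pp1:2 pp2:1 pp3:1
Op 3: write(P0, v0, 190). refcount(pp0)=2>1 -> COPY to pp4. 5 ppages; refcounts: pp0:1 pp1:2 pp2:1 pp3:1 pp4:1
Op 4: fork(P1) -> P2. 5 ppages; refcounts: pp0:2 pp1:3 pp2:1 pp3:2 pp4:1
Op 5: read(P1, v0) -> 11. No state change.
Op 6: write(P2, v1, 114). refcount(pp1)=3>1 -> COPY to pp5. 6 ppages; refcounts: pp0:2 pp1:2 pp2:1 pp3:2 pp4:1 pp5:1
Op 7: write(P0, v2, 128). refcount(pp2)=1 -> write in place. 6 ppages; refcounts: pp0:2 pp1:2 pp2:1 pp3:2 pp4:1 pp5:1
Op 8: write(P2, v0, 132). refcount(pp0)=2>1 -> COPY to pp6. 7 ppages; refcounts: pp0:1 pp1:2 pp2:1 pp3:2 pp4:1 pp5:1 pp6:1
Op 9: write(P1, v2, 188). refcount(pp3)=2>1 -> COPY to pp7. 8 ppages; refcounts: pp0:1 pp1:2 pp2:1 pp3:1 pp4:1 pp5:1 pp6:1 pp7:1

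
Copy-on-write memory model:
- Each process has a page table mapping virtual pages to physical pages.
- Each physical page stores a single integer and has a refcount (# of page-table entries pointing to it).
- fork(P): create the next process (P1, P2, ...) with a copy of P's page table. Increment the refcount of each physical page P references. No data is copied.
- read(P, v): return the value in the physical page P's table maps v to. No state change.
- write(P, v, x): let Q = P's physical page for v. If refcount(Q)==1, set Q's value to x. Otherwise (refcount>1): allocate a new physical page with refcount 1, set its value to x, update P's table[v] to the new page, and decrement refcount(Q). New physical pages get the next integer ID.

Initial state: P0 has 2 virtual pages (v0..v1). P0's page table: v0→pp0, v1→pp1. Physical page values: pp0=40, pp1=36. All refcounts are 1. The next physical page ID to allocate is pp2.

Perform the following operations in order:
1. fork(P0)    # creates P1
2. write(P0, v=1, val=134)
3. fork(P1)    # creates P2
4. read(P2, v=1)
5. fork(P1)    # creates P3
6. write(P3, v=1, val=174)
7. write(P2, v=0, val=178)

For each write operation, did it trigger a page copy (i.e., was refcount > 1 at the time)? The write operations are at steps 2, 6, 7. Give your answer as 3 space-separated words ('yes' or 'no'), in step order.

Op 1: fork(P0) -> P1. 2 ppages; refcounts: pp0:2 pp1:2
Op 2: write(P0, v1, 134). refcount(pp1)=2>1 -> COPY to pp2. 3 ppages; refcounts: pp0:2 pp1:1 pp2:1
Op 3: fork(P1) -> P2. 3 ppages; refcounts: pp0:3 pp1:2 pp2:1
Op 4: read(P2, v1) -> 36. No state change.
Op 5: fork(P1) -> P3. 3 ppages; refcounts: pp0:4 pp1:3 pp2:1
Op 6: write(P3, v1, 174). refcount(pp1)=3>1 -> COPY to pp3. 4 ppages; refcounts: pp0:4 pp1:2 pp2:1 pp3:1
Op 7: write(P2, v0, 178). refcount(pp0)=4>1 -> COPY to pp4. 5 ppages; refcounts: pp0:3 pp1:2 pp2:1 pp3:1 pp4:1

yes yes yes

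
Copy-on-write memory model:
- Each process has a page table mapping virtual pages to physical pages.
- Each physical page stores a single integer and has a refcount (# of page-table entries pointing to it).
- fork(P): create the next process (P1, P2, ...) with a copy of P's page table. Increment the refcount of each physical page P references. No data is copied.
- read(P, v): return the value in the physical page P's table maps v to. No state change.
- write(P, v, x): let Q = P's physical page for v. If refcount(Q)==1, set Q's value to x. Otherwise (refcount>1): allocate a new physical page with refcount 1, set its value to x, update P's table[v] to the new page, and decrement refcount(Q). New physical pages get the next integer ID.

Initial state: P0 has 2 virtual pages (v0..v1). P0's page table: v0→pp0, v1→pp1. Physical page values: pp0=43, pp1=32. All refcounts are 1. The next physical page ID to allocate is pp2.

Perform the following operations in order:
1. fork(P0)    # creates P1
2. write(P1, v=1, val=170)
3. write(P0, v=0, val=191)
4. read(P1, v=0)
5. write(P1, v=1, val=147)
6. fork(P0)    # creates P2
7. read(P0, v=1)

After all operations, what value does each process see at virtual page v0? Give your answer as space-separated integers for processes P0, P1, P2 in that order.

Answer: 191 43 191

Derivation:
Op 1: fork(P0) -> P1. 2 ppages; refcounts: pp0:2 pp1:2
Op 2: write(P1, v1, 170). refcount(pp1)=2>1 -> COPY to pp2. 3 ppages; refcounts: pp0:2 pp1:1 pp2:1
Op 3: write(P0, v0, 191). refcount(pp0)=2>1 -> COPY to pp3. 4 ppages; refcounts: pp0:1 pp1:1 pp2:1 pp3:1
Op 4: read(P1, v0) -> 43. No state change.
Op 5: write(P1, v1, 147). refcount(pp2)=1 -> write in place. 4 ppages; refcounts: pp0:1 pp1:1 pp2:1 pp3:1
Op 6: fork(P0) -> P2. 4 ppages; refcounts: pp0:1 pp1:2 pp2:1 pp3:2
Op 7: read(P0, v1) -> 32. No state change.
P0: v0 -> pp3 = 191
P1: v0 -> pp0 = 43
P2: v0 -> pp3 = 191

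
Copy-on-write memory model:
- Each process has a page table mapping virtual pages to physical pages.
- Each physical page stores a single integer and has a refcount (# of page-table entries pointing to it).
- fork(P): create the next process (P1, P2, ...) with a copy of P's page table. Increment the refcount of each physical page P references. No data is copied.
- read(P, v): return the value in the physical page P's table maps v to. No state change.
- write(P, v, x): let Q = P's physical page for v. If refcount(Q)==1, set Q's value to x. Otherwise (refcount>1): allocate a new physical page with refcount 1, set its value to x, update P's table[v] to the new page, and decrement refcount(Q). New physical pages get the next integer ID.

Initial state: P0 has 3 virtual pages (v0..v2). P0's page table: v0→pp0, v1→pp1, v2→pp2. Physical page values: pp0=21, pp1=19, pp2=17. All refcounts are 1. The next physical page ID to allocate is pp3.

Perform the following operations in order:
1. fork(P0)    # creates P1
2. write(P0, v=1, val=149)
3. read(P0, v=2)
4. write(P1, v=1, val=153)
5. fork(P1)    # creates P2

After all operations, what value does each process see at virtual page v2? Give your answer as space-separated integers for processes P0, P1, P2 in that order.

Answer: 17 17 17

Derivation:
Op 1: fork(P0) -> P1. 3 ppages; refcounts: pp0:2 pp1:2 pp2:2
Op 2: write(P0, v1, 149). refcount(pp1)=2>1 -> COPY to pp3. 4 ppages; refcounts: pp0:2 pp1:1 pp2:2 pp3:1
Op 3: read(P0, v2) -> 17. No state change.
Op 4: write(P1, v1, 153). refcount(pp1)=1 -> write in place. 4 ppages; refcounts: pp0:2 pp1:1 pp2:2 pp3:1
Op 5: fork(P1) -> P2. 4 ppages; refcounts: pp0:3 pp1:2 pp2:3 pp3:1
P0: v2 -> pp2 = 17
P1: v2 -> pp2 = 17
P2: v2 -> pp2 = 17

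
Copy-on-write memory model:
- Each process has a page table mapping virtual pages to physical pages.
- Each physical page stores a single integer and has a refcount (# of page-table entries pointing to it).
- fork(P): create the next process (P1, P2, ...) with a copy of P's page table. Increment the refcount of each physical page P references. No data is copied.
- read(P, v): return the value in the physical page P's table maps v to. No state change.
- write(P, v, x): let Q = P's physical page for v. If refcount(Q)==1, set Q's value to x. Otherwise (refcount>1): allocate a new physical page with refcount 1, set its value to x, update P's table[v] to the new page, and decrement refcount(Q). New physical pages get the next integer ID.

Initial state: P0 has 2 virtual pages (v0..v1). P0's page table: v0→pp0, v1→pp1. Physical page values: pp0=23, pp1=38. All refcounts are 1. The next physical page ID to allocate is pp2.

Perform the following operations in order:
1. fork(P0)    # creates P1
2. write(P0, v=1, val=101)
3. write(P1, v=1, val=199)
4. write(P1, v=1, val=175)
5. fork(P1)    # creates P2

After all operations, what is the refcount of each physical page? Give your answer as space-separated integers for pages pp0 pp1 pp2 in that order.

Answer: 3 2 1

Derivation:
Op 1: fork(P0) -> P1. 2 ppages; refcounts: pp0:2 pp1:2
Op 2: write(P0, v1, 101). refcount(pp1)=2>1 -> COPY to pp2. 3 ppages; refcounts: pp0:2 pp1:1 pp2:1
Op 3: write(P1, v1, 199). refcount(pp1)=1 -> write in place. 3 ppages; refcounts: pp0:2 pp1:1 pp2:1
Op 4: write(P1, v1, 175). refcount(pp1)=1 -> write in place. 3 ppages; refcounts: pp0:2 pp1:1 pp2:1
Op 5: fork(P1) -> P2. 3 ppages; refcounts: pp0:3 pp1:2 pp2:1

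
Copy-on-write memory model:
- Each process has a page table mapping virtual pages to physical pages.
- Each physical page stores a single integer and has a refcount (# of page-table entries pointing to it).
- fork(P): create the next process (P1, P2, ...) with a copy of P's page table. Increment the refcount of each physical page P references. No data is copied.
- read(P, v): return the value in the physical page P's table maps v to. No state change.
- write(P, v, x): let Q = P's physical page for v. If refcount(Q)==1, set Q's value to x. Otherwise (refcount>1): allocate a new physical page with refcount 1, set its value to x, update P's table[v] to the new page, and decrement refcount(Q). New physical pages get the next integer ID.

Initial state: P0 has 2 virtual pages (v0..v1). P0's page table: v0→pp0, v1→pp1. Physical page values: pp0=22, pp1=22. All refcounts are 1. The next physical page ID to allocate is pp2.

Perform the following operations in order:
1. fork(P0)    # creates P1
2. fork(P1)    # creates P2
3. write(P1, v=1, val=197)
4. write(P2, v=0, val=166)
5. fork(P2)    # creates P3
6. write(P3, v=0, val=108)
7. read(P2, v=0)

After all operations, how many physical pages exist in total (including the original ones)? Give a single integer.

Answer: 5

Derivation:
Op 1: fork(P0) -> P1. 2 ppages; refcounts: pp0:2 pp1:2
Op 2: fork(P1) -> P2. 2 ppages; refcounts: pp0:3 pp1:3
Op 3: write(P1, v1, 197). refcount(pp1)=3>1 -> COPY to pp2. 3 ppages; refcounts: pp0:3 pp1:2 pp2:1
Op 4: write(P2, v0, 166). refcount(pp0)=3>1 -> COPY to pp3. 4 ppages; refcounts: pp0:2 pp1:2 pp2:1 pp3:1
Op 5: fork(P2) -> P3. 4 ppages; refcounts: pp0:2 pp1:3 pp2:1 pp3:2
Op 6: write(P3, v0, 108). refcount(pp3)=2>1 -> COPY to pp4. 5 ppages; refcounts: pp0:2 pp1:3 pp2:1 pp3:1 pp4:1
Op 7: read(P2, v0) -> 166. No state change.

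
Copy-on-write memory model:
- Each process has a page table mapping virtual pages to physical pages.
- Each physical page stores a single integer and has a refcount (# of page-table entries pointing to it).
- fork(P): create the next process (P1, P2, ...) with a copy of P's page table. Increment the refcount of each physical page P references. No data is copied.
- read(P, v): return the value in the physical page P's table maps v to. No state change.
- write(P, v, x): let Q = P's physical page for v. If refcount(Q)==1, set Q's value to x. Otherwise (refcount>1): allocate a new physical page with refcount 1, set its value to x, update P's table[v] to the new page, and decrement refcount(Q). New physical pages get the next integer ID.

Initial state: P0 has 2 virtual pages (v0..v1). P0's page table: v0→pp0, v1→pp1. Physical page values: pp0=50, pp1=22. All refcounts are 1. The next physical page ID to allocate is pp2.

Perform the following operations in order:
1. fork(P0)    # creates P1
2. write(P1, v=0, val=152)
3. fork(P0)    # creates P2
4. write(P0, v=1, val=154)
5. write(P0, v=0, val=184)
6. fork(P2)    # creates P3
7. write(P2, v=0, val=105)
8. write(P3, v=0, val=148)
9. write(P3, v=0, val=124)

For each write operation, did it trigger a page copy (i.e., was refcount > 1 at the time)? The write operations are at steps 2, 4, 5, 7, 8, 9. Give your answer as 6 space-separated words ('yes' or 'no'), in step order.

Op 1: fork(P0) -> P1. 2 ppages; refcounts: pp0:2 pp1:2
Op 2: write(P1, v0, 152). refcount(pp0)=2>1 -> COPY to pp2. 3 ppages; refcounts: pp0:1 pp1:2 pp2:1
Op 3: fork(P0) -> P2. 3 ppages; refcounts: pp0:2 pp1:3 pp2:1
Op 4: write(P0, v1, 154). refcount(pp1)=3>1 -> COPY to pp3. 4 ppages; refcounts: pp0:2 pp1:2 pp2:1 pp3:1
Op 5: write(P0, v0, 184). refcount(pp0)=2>1 -> COPY to pp4. 5 ppages; refcounts: pp0:1 pp1:2 pp2:1 pp3:1 pp4:1
Op 6: fork(P2) -> P3. 5 ppages; refcounts: pp0:2 pp1:3 pp2:1 pp3:1 pp4:1
Op 7: write(P2, v0, 105). refcount(pp0)=2>1 -> COPY to pp5. 6 ppages; refcounts: pp0:1 pp1:3 pp2:1 pp3:1 pp4:1 pp5:1
Op 8: write(P3, v0, 148). refcount(pp0)=1 -> write in place. 6 ppages; refcounts: pp0:1 pp1:3 pp2:1 pp3:1 pp4:1 pp5:1
Op 9: write(P3, v0, 124). refcount(pp0)=1 -> write in place. 6 ppages; refcounts: pp0:1 pp1:3 pp2:1 pp3:1 pp4:1 pp5:1

yes yes yes yes no no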